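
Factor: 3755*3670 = 2^1*5^2*367^1*751^1 = 13780850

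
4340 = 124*35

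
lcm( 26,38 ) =494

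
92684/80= 23171/20=1158.55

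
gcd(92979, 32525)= 1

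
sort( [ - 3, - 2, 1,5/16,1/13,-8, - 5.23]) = [ - 8, - 5.23, - 3, - 2,  1/13, 5/16 , 1]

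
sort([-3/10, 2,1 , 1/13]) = [ -3/10,1/13,1 , 2]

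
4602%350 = 52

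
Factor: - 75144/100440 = - 3^(-3 )*5^( - 1) * 101^1= - 101/135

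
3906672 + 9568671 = 13475343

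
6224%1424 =528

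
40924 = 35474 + 5450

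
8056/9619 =8056/9619  =  0.84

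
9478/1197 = 7 + 157/171 = 7.92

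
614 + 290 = 904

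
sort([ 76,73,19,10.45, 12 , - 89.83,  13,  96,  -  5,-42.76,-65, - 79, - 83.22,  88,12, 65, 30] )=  [ - 89.83,-83.22, - 79,-65, - 42.76,-5,10.45,  12,12, 13, 19,  30,  65,73,76, 88,  96 ] 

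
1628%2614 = 1628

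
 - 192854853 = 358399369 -551254222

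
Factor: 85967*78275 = 6729066925 = 5^2*7^1*31^1*101^1*12281^1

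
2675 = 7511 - 4836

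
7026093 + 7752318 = 14778411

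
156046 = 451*346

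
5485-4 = 5481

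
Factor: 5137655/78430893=3^( - 1)*5^1*17^1*107^( - 1)*60443^1*244333^( - 1)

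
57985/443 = 57985/443=130.89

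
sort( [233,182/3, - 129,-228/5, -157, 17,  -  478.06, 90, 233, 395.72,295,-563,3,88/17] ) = [ - 563, - 478.06, - 157, - 129, - 228/5, 3, 88/17 , 17, 182/3, 90,233, 233, 295, 395.72 ] 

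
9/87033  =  3/29011  =  0.00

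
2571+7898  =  10469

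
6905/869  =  6905/869 = 7.95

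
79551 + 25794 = 105345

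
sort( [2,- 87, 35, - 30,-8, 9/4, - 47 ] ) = [ -87, - 47,-30, - 8,2, 9/4,35]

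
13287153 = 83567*159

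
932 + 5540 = 6472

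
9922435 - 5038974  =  4883461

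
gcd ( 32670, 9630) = 90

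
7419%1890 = 1749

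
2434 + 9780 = 12214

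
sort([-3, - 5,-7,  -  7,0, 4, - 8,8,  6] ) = [ -8, - 7, - 7, - 5, - 3, 0,4 , 6,  8 ]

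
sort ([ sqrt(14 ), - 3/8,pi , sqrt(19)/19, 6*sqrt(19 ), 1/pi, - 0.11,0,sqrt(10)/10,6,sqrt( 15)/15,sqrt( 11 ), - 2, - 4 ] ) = [ - 4,  -  2, - 3/8,-0.11,0,sqrt( 19 )/19, sqrt( 15)/15,sqrt(10) /10, 1/pi,pi,sqrt( 11),sqrt( 14), 6, 6*sqrt(19) ] 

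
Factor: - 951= -3^1*317^1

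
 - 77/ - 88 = 7/8 = 0.88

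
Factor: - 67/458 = -2^( - 1) * 67^1*229^(  -  1 ) 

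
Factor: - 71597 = - 71597^1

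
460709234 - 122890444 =337818790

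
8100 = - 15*( - 540)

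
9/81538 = 9/81538 =0.00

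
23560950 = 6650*3543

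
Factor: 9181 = 9181^1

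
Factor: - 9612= - 2^2*3^3*89^1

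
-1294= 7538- 8832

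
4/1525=4/1525 = 0.00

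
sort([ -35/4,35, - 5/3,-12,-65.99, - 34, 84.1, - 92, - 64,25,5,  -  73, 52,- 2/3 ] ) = [-92, - 73,-65.99, - 64,-34, - 12,-35/4, - 5/3, - 2/3,  5, 25, 35,52 , 84.1] 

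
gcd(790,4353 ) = 1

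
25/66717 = 25/66717 = 0.00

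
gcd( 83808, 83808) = 83808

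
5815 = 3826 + 1989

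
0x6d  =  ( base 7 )214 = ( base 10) 109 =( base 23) 4h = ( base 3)11001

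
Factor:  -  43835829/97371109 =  - 3^1*11^( - 1 ) * 31^1*471353^1*8851919^( - 1) 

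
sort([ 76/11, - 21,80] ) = [ - 21,76/11 , 80]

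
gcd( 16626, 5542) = 5542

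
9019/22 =9019/22 = 409.95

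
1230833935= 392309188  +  838524747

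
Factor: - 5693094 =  - 2^1 * 3^2*11^1 * 28753^1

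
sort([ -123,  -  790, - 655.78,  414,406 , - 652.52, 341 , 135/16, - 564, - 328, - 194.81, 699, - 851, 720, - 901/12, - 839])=[- 851,  -  839, - 790, - 655.78, - 652.52, - 564,-328, - 194.81, - 123,  -  901/12,135/16 , 341, 406, 414 , 699 , 720] 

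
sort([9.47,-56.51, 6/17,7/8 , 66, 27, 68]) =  [-56.51, 6/17, 7/8, 9.47 , 27  ,  66, 68] 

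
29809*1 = 29809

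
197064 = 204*966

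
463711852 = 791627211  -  327915359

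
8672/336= 542/21  =  25.81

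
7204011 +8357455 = 15561466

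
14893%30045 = 14893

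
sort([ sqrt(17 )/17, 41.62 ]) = [sqrt( 17)/17, 41.62]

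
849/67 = 849/67 =12.67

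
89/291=89/291 = 0.31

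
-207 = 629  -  836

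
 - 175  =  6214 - 6389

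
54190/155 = 349 + 19/31 = 349.61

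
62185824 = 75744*821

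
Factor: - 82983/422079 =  - 139/707  =  - 7^ ( - 1 ) * 101^( - 1)*139^1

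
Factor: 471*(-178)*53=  - 4443414 = - 2^1*3^1*53^1 * 89^1*157^1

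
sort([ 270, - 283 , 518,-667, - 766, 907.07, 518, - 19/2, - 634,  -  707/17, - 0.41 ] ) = [ - 766, - 667, - 634, - 283 , - 707/17 ,-19/2, - 0.41, 270, 518, 518, 907.07]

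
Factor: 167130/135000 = 619/500 = 2^(-2 )*5^ ( - 3)*619^1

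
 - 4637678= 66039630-70677308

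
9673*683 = 6606659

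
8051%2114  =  1709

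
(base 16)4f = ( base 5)304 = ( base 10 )79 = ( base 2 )1001111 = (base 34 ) 2B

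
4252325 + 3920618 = 8172943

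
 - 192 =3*( - 64) 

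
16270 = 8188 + 8082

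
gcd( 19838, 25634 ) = 14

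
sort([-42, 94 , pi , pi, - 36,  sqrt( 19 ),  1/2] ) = [ - 42,-36, 1/2, pi,pi,sqrt(19 ), 94]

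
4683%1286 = 825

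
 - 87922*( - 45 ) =3956490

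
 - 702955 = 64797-767752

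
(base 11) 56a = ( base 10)681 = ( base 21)1B9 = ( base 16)2A9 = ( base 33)kl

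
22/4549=22/4549 = 0.00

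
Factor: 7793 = 7793^1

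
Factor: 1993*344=685592 = 2^3 * 43^1 * 1993^1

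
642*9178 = 5892276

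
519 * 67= 34773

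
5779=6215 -436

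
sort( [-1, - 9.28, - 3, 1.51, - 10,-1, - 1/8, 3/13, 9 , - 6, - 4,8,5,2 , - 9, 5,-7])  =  [-10, -9.28, - 9,  -  7,-6, - 4, - 3,-1, -1,-1/8,3/13, 1.51,  2,5 , 5,8 , 9]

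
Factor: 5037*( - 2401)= -3^1*7^4*23^1 * 73^1 =- 12093837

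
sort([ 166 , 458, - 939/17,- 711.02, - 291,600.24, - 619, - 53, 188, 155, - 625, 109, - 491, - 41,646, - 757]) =[ - 757, - 711.02,-625, - 619,  -  491, - 291, - 939/17, - 53, - 41,  109 , 155, 166  ,  188 , 458,600.24,  646]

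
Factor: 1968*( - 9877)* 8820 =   -  2^6 * 3^3*5^1*7^3 *17^1 * 41^1*83^1 = - 171442595520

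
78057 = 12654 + 65403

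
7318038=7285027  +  33011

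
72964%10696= 8788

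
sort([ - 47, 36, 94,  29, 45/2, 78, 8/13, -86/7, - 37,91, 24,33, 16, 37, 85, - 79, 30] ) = [ - 79, - 47, - 37, - 86/7,8/13,16,  45/2, 24, 29, 30, 33, 36, 37, 78, 85,  91, 94]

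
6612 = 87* 76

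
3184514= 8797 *362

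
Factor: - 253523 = -59^1 * 4297^1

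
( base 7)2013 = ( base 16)2b8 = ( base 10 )696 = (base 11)583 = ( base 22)19e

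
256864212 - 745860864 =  - 488996652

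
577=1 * 577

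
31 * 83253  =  2580843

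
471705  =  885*533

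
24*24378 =585072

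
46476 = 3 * 15492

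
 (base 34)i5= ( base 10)617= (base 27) MN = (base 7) 1541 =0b1001101001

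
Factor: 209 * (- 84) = -17556 = - 2^2 * 3^1 * 7^1 * 11^1*19^1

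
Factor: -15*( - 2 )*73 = 2190 = 2^1*3^1*5^1*73^1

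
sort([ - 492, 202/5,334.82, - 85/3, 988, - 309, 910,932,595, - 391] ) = [ - 492,- 391, - 309, - 85/3 , 202/5,  334.82,595, 910, 932,988 ]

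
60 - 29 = 31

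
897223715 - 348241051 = 548982664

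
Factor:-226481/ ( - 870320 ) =229/880  =  2^(  -  4 )*5^( - 1 )*11^(-1 )*229^1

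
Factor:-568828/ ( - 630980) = 142207/157745  =  5^ (-1 )*7^( -1 )*13^1*4507^(-1 )*10939^1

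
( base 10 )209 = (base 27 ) 7k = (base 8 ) 321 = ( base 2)11010001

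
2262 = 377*6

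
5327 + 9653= 14980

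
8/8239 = 8/8239= 0.00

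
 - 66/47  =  -2 + 28/47= -1.40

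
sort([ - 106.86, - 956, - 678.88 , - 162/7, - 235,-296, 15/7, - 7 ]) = [ - 956 , - 678.88,-296,-235, - 106.86,  -  162/7,  -  7,  15/7 ]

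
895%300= 295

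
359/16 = 359/16= 22.44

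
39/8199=13/2733 = 0.00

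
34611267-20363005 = 14248262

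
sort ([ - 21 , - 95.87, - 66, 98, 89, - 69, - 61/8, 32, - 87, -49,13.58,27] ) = [ -95.87, - 87 , - 69,-66, - 49, - 21, - 61/8, 13.58,27,32,89, 98]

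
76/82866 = 38/41433 = 0.00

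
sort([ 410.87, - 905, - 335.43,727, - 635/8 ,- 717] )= [-905, - 717, - 335.43,-635/8 , 410.87, 727] 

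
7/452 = 7/452 = 0.02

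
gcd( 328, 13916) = 4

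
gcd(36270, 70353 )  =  9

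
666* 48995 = 32630670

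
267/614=267/614 = 0.43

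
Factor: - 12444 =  - 2^2*3^1*17^1*61^1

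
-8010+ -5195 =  - 13205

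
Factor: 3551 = 53^1*67^1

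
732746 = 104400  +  628346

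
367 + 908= 1275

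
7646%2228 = 962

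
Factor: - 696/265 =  - 2^3*3^1*5^( - 1 )*29^1*53^( -1 ) 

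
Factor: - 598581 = - 3^2 * 66509^1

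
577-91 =486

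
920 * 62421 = 57427320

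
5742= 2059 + 3683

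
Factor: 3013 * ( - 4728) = -2^3*3^1*23^1 * 131^1 * 197^1 = -  14245464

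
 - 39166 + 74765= 35599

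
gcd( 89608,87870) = 2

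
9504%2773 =1185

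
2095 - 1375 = 720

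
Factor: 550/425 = 22/17 = 2^1*11^1*17^(-1)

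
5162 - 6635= - 1473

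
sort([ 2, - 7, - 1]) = [ - 7, - 1,2] 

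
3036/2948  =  1 + 2/67 = 1.03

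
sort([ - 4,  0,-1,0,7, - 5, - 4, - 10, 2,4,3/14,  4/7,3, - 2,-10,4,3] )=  [ - 10,-10,-5, - 4, - 4, - 2,  -  1,0,0, 3/14,4/7, 2,3, 3 , 4, 4, 7 ] 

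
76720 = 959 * 80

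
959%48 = 47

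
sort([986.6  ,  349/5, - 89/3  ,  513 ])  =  [ - 89/3, 349/5,513,986.6]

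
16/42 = 8/21  =  0.38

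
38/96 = 19/48=   0.40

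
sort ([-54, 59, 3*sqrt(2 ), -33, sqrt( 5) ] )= [  -  54,-33,sqrt(5 ), 3*sqrt( 2), 59 ] 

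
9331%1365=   1141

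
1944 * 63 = 122472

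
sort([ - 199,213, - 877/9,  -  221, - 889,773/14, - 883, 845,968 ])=[ - 889, - 883, - 221,- 199,-877/9, 773/14,  213,845, 968 ] 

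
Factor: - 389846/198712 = -463/236 = - 2^(-2) * 59^( - 1)*463^1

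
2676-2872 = -196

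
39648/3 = 13216=   13216.00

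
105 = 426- 321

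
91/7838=91/7838 = 0.01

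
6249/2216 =6249/2216  =  2.82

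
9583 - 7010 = 2573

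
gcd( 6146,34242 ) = 878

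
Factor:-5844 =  - 2^2*3^1*487^1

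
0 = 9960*0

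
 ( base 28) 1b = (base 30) 19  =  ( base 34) 15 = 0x27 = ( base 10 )39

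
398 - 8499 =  - 8101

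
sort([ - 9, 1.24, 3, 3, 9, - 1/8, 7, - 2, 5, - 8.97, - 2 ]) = [-9,  -  8.97, - 2, - 2, - 1/8, 1.24, 3,3,5, 7, 9 ] 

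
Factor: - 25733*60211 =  - 1549409663   =  -19^1*3169^1*25733^1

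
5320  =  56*95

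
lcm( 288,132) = 3168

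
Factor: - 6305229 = -3^3*7^1 * 73^1 * 457^1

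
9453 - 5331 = 4122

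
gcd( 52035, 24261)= 3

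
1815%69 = 21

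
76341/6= 25447/2 = 12723.50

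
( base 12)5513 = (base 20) 138F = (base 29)b48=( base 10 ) 9375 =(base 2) 10010010011111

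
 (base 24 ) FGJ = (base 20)12c3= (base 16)2353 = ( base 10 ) 9043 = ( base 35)7DD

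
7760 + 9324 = 17084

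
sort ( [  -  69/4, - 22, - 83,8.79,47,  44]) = [ - 83  , -22,  -  69/4,8.79,44,47 ]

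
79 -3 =76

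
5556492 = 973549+4582943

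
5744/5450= 1 + 147/2725 = 1.05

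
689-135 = 554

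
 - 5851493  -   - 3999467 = - 1852026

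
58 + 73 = 131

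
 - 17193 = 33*( - 521)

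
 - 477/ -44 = 477/44 = 10.84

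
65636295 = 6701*9795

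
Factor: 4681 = 31^1*151^1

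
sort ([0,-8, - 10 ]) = [ - 10, - 8,0]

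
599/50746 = 599/50746 = 0.01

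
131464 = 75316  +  56148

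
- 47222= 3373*(-14 ) 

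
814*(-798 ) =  - 649572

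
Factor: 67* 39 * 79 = 206427=3^1 *13^1 * 67^1*79^1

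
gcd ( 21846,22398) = 6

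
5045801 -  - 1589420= 6635221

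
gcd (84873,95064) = 3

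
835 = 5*167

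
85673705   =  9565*8957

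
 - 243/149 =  - 243/149 = -1.63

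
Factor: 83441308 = 2^2*20860327^1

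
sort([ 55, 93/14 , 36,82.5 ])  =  [93/14,36,55,82.5]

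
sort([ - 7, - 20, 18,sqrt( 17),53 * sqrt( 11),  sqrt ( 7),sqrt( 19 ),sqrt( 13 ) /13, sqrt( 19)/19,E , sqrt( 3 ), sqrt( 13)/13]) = [ - 20, - 7,sqrt (19) /19 , sqrt( 13 )/13,sqrt( 13 ) /13,sqrt( 3),sqrt( 7 ),E,sqrt(17),  sqrt( 19 ),18 , 53*sqrt( 11) ] 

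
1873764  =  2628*713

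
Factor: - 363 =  - 3^1*11^2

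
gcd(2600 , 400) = 200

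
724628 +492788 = 1217416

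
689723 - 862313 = -172590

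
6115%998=127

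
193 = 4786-4593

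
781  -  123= 658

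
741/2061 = 247/687=0.36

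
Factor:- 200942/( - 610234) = 7^1*31^1*659^( -1) = 217/659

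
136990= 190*721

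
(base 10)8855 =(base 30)9p5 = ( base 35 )780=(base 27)c3q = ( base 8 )21227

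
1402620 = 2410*582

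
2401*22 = 52822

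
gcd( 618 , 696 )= 6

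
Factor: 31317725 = 5^2 * 37^1 *33857^1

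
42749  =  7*6107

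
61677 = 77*801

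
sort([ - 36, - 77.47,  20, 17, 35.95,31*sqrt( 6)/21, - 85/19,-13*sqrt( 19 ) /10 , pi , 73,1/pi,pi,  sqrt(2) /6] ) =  [ - 77.47, - 36 , - 13*sqrt(19)/10, - 85/19, sqrt( 2 )/6,  1/pi,  pi,  pi,31*sqrt( 6 ) /21, 17, 20,35.95, 73 ]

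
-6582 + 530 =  - 6052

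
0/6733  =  0  =  0.00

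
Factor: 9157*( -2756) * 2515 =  - 2^2*5^1 *13^1*53^1*503^1*9157^1 = - 63470280380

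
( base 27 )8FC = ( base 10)6249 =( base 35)53J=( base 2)1100001101001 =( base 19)h5h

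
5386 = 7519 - 2133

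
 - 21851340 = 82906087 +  - 104757427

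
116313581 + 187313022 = 303626603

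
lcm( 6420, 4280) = 12840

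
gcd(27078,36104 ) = 9026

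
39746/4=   9936+1/2 = 9936.50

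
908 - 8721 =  - 7813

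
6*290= 1740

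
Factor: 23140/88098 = 2^1 * 3^( - 1)*5^1*13^1*89^1*14683^( - 1 )= 11570/44049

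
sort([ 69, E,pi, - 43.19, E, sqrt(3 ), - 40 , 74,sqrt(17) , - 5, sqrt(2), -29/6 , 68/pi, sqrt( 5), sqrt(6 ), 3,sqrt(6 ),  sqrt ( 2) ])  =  [-43.19, - 40,  -  5,-29/6, sqrt (2 ),sqrt(2), sqrt ( 3), sqrt( 5 ) , sqrt( 6),sqrt(6 ), E,E, 3,  pi , sqrt( 17) , 68/pi, 69, 74]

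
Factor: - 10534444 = -2^2*773^1*3407^1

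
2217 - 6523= -4306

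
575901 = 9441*61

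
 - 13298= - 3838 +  - 9460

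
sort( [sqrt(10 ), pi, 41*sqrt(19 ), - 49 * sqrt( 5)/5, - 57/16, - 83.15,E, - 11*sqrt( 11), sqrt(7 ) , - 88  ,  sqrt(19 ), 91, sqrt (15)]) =[ - 88, - 83.15,- 11*sqrt(11), - 49*sqrt(5) /5, - 57/16 , sqrt (7 ), E, pi, sqrt( 10), sqrt(15 ), sqrt (19),91,41*sqrt(19 )] 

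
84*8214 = 689976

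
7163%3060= 1043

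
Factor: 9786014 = 2^1*7^1*699001^1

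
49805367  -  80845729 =- 31040362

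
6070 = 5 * 1214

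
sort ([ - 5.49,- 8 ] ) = [ - 8, - 5.49]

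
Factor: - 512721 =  - 3^2 * 11^1*5179^1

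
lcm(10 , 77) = 770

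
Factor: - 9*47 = -423 = - 3^2*47^1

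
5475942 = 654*8373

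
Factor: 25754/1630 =5^(-1)*79^1 = 79/5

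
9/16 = 9/16 =0.56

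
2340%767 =39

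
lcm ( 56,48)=336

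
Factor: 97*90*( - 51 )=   -445230 = - 2^1*3^3*5^1 * 17^1*97^1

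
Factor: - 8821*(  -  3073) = 27106933 = 7^1*439^1* 8821^1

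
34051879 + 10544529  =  44596408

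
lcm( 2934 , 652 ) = 5868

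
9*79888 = 718992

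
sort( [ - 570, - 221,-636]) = [-636, -570, - 221 ] 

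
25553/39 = 25553/39 =655.21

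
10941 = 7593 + 3348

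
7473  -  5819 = 1654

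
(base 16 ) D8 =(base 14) 116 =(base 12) 160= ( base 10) 216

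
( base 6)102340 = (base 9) 12386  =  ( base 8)20224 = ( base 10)8340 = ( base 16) 2094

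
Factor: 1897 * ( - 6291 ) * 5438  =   - 64897238826  =  - 2^1* 3^3*7^1*233^1 * 271^1*2719^1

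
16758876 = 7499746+9259130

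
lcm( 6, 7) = 42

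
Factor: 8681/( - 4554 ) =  - 2^( - 1) * 3^( - 2) * 11^( - 1)*23^( - 1)*8681^1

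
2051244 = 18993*108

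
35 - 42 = - 7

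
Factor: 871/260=67/20 = 2^ (  -  2)*5^(-1 )*67^1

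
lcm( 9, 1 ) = 9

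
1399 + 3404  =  4803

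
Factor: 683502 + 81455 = 764957= 23^1*79^1*421^1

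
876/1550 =438/775 = 0.57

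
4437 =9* 493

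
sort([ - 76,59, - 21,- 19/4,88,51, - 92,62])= [ - 92, - 76 , - 21, - 19/4, 51,59, 62, 88 ] 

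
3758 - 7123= - 3365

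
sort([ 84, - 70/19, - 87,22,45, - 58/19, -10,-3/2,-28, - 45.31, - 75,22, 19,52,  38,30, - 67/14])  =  [ - 87, - 75, - 45.31,  -  28, - 10, - 67/14, - 70/19,-58/19,-3/2,19, 22, 22, 30,38,45,52,84 ]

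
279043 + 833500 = 1112543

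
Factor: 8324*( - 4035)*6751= - 2^2*3^1*5^1*43^1*157^1*269^1*2081^1  =  - 226748132340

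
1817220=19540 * 93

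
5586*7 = 39102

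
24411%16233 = 8178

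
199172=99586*2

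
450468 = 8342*54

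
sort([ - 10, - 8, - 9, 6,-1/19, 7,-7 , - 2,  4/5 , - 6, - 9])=[ - 10,- 9, - 9, - 8 , - 7, - 6, - 2,- 1/19,4/5,6,  7 ] 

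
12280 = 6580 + 5700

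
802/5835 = 802/5835=0.14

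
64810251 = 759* 85389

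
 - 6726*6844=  - 46032744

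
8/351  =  8/351  =  0.02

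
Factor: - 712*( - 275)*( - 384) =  - 2^10*3^1*5^2*11^1*89^1 = - 75187200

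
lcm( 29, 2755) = 2755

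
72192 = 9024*8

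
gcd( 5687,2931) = 1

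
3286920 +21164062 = 24450982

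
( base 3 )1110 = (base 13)30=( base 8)47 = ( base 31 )18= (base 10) 39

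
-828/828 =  - 1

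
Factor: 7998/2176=3999/1088=2^ ( - 6 )*3^1*17^ ( - 1)*31^1 * 43^1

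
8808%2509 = 1281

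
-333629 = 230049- 563678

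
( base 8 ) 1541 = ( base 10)865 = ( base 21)1k4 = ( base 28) 12P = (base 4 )31201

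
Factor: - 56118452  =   - 2^2*13^1*461^1*2341^1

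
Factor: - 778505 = -5^1  *7^1* 13^1 * 29^1*59^1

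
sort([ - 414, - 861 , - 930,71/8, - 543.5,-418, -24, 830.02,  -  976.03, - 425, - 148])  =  [ -976.03, - 930, - 861 , - 543.5, - 425, - 418, - 414, - 148,  -  24,71/8,830.02] 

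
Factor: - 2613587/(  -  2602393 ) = 41^(  -  1)*83^1* 31489^1*63473^(- 1)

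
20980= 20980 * 1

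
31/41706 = 31/41706 = 0.00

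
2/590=1/295 = 0.00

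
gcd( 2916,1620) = 324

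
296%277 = 19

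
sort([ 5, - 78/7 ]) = [ - 78/7,5 ] 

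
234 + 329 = 563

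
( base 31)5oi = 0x15BF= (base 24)9fn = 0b1010110111111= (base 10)5567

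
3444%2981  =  463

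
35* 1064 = 37240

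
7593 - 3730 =3863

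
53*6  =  318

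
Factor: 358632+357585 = 716217 = 3^1*181^1*1319^1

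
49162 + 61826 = 110988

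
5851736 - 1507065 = 4344671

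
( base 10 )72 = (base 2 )1001000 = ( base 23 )33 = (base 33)26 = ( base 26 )2k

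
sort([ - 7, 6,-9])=[ - 9, - 7, 6] 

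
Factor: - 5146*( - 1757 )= 9041522 = 2^1*7^1*31^1*83^1* 251^1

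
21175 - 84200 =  - 63025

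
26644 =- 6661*(-4) 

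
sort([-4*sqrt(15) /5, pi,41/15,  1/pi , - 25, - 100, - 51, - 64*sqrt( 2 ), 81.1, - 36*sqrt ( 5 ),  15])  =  [-100 , - 64*sqrt( 2),-36 * sqrt( 5), - 51,-25, - 4 * sqrt( 15 ) /5, 1/pi,41/15,pi,15,  81.1] 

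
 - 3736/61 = - 3736/61 = -61.25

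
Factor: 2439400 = 2^3*5^2*12197^1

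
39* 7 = 273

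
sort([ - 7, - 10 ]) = [-10, - 7]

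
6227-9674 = - 3447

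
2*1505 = 3010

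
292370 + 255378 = 547748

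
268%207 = 61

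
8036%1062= 602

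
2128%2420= 2128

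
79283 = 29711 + 49572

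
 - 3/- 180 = 1/60 = 0.02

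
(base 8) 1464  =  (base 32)pk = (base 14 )428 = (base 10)820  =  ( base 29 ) s8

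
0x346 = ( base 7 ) 2305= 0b1101000110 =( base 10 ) 838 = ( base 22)1g2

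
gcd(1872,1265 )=1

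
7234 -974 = 6260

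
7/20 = 7/20 = 0.35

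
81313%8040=913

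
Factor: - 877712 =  - 2^4 * 11^1 * 4987^1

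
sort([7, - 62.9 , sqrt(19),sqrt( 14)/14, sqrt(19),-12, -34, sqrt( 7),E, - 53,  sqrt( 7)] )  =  [-62.9, - 53,-34, -12, sqrt( 14)/14 , sqrt(7 ),sqrt(7), E , sqrt (19),sqrt(19 ),7] 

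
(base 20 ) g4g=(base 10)6496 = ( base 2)1100101100000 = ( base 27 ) 8og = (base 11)4976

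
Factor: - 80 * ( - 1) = 2^4 *5^1 = 80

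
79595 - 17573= 62022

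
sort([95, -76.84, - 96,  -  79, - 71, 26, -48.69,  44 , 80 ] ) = [ - 96,  -  79, - 76.84, - 71, - 48.69,26, 44, 80, 95] 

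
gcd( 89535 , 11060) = 5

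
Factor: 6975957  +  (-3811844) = 113^1*28001^1 =3164113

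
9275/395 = 23 + 38/79 = 23.48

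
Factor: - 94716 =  - 2^2*3^3*877^1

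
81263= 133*611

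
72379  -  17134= 55245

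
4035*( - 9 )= - 36315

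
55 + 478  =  533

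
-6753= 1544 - 8297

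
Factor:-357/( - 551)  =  3^1 *7^1*17^1 * 19^( -1 ) * 29^( - 1)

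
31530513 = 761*41433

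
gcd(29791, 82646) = 961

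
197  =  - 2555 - - 2752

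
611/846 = 13/18 = 0.72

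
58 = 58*1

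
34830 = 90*387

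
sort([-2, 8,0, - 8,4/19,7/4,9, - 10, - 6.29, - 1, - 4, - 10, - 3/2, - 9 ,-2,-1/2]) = [ - 10, - 10, - 9, - 8, - 6.29, -4,-2, - 2, - 3/2, -1,-1/2 , 0,4/19,7/4, 8,9 ]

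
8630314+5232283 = 13862597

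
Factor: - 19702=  - 2^1*9851^1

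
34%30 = 4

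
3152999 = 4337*727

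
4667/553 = 4667/553  =  8.44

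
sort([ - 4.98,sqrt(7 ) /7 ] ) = [  -  4.98, sqrt(7 ) /7 ] 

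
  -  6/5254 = - 3/2627 = -0.00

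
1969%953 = 63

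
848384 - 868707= - 20323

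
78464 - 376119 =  - 297655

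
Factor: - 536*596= - 2^5 * 67^1 * 149^1 = -319456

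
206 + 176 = 382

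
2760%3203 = 2760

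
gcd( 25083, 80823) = 2787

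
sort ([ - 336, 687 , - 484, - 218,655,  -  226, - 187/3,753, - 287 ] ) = [ - 484,-336 , - 287, - 226, - 218, - 187/3,655,687, 753 ] 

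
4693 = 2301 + 2392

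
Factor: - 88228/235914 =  - 2^1*3^( - 1)*23^1*41^ ( - 1 ) = - 46/123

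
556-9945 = -9389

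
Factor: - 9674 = - 2^1*7^1*691^1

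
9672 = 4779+4893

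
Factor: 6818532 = 2^2*3^1*7^1*81173^1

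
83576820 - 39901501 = 43675319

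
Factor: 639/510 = 213/170= 2^( - 1)*3^1*5^(-1)*17^(-1)*71^1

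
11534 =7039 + 4495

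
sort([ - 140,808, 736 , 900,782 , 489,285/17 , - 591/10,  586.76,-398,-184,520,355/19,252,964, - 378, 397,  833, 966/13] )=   [ - 398,-378, -184, - 140,-591/10, 285/17,  355/19,966/13,  252,397,  489,520,  586.76,736,782,808,833,900,964] 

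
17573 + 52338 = 69911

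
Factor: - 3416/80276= - 2/47 = - 2^1*47^( - 1 )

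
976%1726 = 976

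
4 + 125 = 129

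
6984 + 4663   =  11647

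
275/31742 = 275/31742 = 0.01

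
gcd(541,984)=1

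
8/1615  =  8/1615 = 0.00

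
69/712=69/712 =0.10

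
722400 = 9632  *75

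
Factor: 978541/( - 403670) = - 2^( - 1 )*5^( - 1)*37^( - 1)*1091^( - 1 )*978541^1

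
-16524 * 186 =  - 3073464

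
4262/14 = 2131/7 = 304.43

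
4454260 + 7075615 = 11529875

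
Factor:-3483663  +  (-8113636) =-7^1*131^1* 12647^1 = - 11597299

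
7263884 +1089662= 8353546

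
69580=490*142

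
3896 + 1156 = 5052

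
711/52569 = 79/5841 =0.01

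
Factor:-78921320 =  - 2^3*5^1*1973033^1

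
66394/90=737+ 32/45 = 737.71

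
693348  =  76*9123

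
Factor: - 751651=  - 29^1 * 25919^1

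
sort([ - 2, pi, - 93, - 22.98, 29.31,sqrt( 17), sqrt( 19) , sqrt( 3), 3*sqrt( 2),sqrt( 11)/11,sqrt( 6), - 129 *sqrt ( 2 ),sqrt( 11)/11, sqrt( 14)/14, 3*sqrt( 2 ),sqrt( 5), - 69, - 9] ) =[ - 129 * sqrt( 2), - 93, - 69, - 22.98,-9, - 2, sqrt( 14) /14,sqrt ( 11)/11, sqrt ( 11) /11, sqrt( 3), sqrt(5 ), sqrt( 6),pi , sqrt( 17), 3 * sqrt( 2), 3 * sqrt(2),sqrt( 19 ),29.31]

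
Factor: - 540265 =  - 5^1*11^2*19^1*47^1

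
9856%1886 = 426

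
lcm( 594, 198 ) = 594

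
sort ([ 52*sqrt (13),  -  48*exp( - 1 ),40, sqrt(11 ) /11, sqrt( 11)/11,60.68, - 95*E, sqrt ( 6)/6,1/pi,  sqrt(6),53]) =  [ - 95 * E, - 48*exp(-1), sqrt(11)/11 , sqrt( 11 ) /11, 1/pi, sqrt(6)/6, sqrt( 6), 40,53, 60.68, 52*sqrt( 13)] 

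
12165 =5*2433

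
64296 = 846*76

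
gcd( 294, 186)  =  6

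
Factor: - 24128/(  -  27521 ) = 64/73 = 2^6*73^( - 1 ) 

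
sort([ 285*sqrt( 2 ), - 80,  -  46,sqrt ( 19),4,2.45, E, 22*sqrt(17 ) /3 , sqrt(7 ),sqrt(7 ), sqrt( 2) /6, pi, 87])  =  [ - 80, - 46, sqrt(2)/6,  2.45, sqrt(7),  sqrt(7 ),E,pi,  4 , sqrt(19),22*sqrt ( 17 ) /3, 87,  285*sqrt( 2 )]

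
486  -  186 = 300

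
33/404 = 33/404 = 0.08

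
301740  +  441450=743190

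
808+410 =1218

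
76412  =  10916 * 7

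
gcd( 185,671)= 1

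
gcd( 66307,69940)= 1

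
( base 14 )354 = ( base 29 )MO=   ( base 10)662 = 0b1010010110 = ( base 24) 13e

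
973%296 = 85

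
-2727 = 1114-3841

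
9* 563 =5067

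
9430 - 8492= 938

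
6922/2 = 3461 = 3461.00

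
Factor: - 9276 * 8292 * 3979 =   -  306051119568 = -  2^4*3^2 * 23^1*173^1*691^1*773^1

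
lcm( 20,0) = 0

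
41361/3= 13787= 13787.00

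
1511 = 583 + 928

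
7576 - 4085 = 3491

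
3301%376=293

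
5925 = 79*75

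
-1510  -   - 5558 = 4048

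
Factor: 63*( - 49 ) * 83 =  - 256221 = - 3^2*7^3*83^1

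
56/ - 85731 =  -56/85731=-0.00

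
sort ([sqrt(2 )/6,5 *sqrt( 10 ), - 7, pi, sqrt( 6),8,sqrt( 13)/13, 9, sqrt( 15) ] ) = [-7,sqrt( 2) /6,sqrt ( 13) /13, sqrt( 6),pi,sqrt( 15),8, 9,5*sqrt( 10 ) ] 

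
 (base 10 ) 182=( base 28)6E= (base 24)7E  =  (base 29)68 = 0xb6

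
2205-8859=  - 6654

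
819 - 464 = 355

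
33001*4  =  132004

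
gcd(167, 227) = 1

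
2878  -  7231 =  -4353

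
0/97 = 0 =0.00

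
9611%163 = 157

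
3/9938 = 3/9938 = 0.00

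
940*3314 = 3115160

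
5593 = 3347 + 2246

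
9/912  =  3/304 =0.01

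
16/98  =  8/49= 0.16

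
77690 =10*7769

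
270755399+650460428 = 921215827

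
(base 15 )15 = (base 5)40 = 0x14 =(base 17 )13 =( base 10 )20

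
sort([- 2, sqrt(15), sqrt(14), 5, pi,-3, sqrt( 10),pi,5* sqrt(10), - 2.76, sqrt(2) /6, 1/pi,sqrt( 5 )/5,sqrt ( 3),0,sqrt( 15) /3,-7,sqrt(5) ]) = [-7, - 3,-2.76, - 2,0 , sqrt( 2) /6,1/pi,sqrt(5 ) /5, sqrt ( 15) /3, sqrt (3),sqrt( 5),pi, pi, sqrt( 10 ),  sqrt(14), sqrt(15 ), 5, 5*sqrt( 10 )] 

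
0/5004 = 0 = 0.00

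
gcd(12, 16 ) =4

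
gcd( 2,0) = 2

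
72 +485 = 557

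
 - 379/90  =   - 379/90 = -4.21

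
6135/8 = 766 + 7/8 = 766.88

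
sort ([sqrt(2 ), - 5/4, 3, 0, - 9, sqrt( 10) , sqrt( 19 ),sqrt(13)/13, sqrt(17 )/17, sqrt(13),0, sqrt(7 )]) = [-9,- 5/4, 0, 0, sqrt(17)/17,  sqrt( 13 )/13,sqrt( 2 ), sqrt ( 7 ),  3, sqrt( 10 ), sqrt( 13), sqrt( 19 )]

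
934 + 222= 1156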